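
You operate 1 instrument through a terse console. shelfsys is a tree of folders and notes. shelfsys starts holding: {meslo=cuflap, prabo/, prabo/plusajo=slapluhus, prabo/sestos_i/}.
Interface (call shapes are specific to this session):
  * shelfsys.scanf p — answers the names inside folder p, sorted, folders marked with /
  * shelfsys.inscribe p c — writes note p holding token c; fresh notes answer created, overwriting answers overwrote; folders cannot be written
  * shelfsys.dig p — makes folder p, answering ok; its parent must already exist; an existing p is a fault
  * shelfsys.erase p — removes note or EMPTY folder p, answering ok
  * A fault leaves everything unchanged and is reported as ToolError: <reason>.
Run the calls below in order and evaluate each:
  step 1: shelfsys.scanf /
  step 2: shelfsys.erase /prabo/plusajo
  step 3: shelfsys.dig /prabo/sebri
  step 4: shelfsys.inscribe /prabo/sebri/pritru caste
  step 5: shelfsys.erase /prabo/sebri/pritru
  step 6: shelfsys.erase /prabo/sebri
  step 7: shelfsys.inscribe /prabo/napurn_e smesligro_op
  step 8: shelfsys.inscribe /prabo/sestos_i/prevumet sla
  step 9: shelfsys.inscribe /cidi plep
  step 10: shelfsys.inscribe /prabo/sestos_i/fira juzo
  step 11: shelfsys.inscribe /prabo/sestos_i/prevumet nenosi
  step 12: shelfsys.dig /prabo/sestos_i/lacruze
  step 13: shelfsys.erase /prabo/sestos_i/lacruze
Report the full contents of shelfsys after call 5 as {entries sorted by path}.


Answer: {meslo=cuflap, prabo/, prabo/sebri/, prabo/sestos_i/}

Derivation:
I try shelfsys.scanf(p=/), yielding [meslo, prabo/].
Calling shelfsys.erase(p=/prabo/plusajo): ok.
Calling shelfsys.dig(p=/prabo/sebri), and see ok.
I use shelfsys.inscribe(p=/prabo/sebri/pritru, c=caste), giving created.
Now I run shelfsys.erase(p=/prabo/sebri/pritru), — result: ok.
Calling shelfsys.erase(p=/prabo/sebri), yielding ok.
Next I call shelfsys.inscribe(p=/prabo/napurn_e, c=smesligro_op), and get created.
I try shelfsys.inscribe(p=/prabo/sestos_i/prevumet, c=sla), and get created.
Then shelfsys.inscribe(p=/cidi, c=plep), giving created.
I run shelfsys.inscribe(p=/prabo/sestos_i/fira, c=juzo), and observe created.
I call shelfsys.inscribe(p=/prabo/sestos_i/prevumet, c=nenosi): overwrote.
Then shelfsys.dig(p=/prabo/sestos_i/lacruze), → ok.
I call shelfsys.erase(p=/prabo/sestos_i/lacruze), yielding ok.


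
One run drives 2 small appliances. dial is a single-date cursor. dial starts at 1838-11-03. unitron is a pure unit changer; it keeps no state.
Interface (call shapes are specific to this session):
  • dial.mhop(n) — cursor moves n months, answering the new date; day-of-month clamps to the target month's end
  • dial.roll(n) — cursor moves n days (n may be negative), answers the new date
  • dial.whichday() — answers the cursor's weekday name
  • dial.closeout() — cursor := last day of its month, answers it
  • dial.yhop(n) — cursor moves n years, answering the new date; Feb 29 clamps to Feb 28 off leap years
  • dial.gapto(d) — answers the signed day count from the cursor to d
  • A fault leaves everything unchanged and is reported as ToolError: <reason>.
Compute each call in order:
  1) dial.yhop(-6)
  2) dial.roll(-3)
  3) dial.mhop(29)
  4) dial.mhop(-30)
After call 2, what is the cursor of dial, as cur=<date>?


Answer: cur=1832-10-31

Derivation:
>> dial.yhop(-6)
<< 1832-11-03
>> dial.roll(-3)
<< 1832-10-31
>> dial.mhop(29)
<< 1835-03-31
>> dial.mhop(-30)
<< 1832-09-30


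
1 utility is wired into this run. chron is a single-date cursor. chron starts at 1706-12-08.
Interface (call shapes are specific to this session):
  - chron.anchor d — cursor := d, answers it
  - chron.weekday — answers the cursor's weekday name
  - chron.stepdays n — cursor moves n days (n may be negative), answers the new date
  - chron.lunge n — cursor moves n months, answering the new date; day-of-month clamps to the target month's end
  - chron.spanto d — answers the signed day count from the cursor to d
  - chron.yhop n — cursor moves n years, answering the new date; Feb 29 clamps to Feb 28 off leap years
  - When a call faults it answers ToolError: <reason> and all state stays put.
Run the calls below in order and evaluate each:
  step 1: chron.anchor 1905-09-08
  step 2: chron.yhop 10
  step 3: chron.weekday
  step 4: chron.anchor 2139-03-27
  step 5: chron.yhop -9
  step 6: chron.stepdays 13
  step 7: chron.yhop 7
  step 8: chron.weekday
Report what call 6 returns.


# chron.anchor(1905-09-08) == 1905-09-08
# chron.yhop(10) == 1915-09-08
# chron.weekday() == Wednesday
# chron.anchor(2139-03-27) == 2139-03-27
# chron.yhop(-9) == 2130-03-27
# chron.stepdays(13) == 2130-04-09
# chron.yhop(7) == 2137-04-09
# chron.weekday() == Tuesday

Answer: 2130-04-09


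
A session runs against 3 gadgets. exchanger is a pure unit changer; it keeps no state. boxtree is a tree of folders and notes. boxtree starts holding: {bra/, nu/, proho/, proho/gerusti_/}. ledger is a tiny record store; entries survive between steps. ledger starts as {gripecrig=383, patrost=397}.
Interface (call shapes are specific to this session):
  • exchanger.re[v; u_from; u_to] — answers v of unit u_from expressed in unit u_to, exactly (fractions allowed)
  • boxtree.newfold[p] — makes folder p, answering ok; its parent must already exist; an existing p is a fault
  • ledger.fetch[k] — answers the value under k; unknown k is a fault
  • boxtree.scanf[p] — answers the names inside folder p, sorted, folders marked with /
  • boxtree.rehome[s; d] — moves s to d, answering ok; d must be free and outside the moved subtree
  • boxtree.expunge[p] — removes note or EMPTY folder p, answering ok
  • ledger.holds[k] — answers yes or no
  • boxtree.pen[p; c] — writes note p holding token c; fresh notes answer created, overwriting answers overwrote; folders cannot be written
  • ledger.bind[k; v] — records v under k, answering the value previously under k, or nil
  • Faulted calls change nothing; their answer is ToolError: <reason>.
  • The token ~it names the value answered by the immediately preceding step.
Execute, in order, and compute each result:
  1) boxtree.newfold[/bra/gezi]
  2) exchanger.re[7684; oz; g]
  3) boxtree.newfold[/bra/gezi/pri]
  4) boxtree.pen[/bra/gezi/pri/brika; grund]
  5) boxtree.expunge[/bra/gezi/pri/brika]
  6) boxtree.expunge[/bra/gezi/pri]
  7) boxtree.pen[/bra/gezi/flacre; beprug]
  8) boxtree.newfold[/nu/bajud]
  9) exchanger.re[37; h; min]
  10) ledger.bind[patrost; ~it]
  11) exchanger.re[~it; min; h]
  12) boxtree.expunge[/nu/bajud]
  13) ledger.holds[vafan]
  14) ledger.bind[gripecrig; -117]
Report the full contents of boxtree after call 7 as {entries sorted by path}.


> boxtree.newfold /bra/gezi
= ok
> exchanger.re 7684 oz g
= 87135094277/400000
> boxtree.newfold /bra/gezi/pri
= ok
> boxtree.pen /bra/gezi/pri/brika grund
= created
> boxtree.expunge /bra/gezi/pri/brika
= ok
> boxtree.expunge /bra/gezi/pri
= ok
> boxtree.pen /bra/gezi/flacre beprug
= created
> boxtree.newfold /nu/bajud
= ok
> exchanger.re 37 h min
= 2220
> ledger.bind patrost ~it
= 397
> exchanger.re ~it min h
= 397/60
> boxtree.expunge /nu/bajud
= ok
> ledger.holds vafan
= no
> ledger.bind gripecrig -117
= 383

Answer: {bra/, bra/gezi/, bra/gezi/flacre=beprug, nu/, proho/, proho/gerusti_/}


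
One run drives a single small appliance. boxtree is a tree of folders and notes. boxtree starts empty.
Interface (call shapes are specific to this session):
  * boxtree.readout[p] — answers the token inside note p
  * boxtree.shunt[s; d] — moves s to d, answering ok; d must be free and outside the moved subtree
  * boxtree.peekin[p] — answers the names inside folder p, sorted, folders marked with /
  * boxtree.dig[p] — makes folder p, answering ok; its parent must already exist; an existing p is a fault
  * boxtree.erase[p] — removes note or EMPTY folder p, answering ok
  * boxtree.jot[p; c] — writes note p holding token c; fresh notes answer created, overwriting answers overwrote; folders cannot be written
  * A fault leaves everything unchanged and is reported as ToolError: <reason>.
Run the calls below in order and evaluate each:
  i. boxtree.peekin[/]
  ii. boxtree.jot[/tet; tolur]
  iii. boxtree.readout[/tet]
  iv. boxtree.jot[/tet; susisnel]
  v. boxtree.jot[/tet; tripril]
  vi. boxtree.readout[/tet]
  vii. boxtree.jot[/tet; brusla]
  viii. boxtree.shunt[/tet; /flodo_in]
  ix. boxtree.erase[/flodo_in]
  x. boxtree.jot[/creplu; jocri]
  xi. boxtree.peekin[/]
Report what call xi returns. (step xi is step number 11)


Answer: [creplu]

Derivation:
==> peekin(p=/)
<== []
==> jot(p=/tet, c=tolur)
<== created
==> readout(p=/tet)
<== tolur
==> jot(p=/tet, c=susisnel)
<== overwrote
==> jot(p=/tet, c=tripril)
<== overwrote
==> readout(p=/tet)
<== tripril
==> jot(p=/tet, c=brusla)
<== overwrote
==> shunt(s=/tet, d=/flodo_in)
<== ok
==> erase(p=/flodo_in)
<== ok
==> jot(p=/creplu, c=jocri)
<== created
==> peekin(p=/)
<== [creplu]


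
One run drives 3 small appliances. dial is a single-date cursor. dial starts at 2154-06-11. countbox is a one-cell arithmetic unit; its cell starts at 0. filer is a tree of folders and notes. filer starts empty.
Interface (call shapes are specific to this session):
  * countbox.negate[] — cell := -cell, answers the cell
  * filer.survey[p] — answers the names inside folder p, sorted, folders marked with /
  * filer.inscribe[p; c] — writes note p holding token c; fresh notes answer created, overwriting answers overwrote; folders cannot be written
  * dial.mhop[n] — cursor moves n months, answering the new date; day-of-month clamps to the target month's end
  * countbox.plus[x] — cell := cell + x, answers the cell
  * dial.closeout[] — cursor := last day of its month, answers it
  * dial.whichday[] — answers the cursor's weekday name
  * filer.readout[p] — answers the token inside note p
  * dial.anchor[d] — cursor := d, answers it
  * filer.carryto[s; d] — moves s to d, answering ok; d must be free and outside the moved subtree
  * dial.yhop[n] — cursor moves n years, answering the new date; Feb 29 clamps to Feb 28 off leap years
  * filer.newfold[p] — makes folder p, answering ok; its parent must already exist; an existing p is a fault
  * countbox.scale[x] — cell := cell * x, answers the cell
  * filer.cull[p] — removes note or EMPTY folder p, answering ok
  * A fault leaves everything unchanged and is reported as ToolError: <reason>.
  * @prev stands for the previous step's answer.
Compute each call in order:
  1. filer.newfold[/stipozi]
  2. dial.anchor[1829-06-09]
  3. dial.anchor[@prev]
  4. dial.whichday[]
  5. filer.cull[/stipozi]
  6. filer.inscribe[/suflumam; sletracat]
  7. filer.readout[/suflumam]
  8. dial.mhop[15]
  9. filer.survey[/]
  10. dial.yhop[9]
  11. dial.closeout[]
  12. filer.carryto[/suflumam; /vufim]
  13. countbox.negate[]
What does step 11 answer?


% filer.newfold p: /stipozi
:: ok
% dial.anchor d: 1829-06-09
:: 1829-06-09
% dial.anchor d: @prev
:: 1829-06-09
% dial.whichday
:: Tuesday
% filer.cull p: /stipozi
:: ok
% filer.inscribe p: /suflumam c: sletracat
:: created
% filer.readout p: /suflumam
:: sletracat
% dial.mhop n: 15
:: 1830-09-09
% filer.survey p: /
:: [suflumam]
% dial.yhop n: 9
:: 1839-09-09
% dial.closeout
:: 1839-09-30
% filer.carryto s: /suflumam d: /vufim
:: ok
% countbox.negate
:: 0

Answer: 1839-09-30


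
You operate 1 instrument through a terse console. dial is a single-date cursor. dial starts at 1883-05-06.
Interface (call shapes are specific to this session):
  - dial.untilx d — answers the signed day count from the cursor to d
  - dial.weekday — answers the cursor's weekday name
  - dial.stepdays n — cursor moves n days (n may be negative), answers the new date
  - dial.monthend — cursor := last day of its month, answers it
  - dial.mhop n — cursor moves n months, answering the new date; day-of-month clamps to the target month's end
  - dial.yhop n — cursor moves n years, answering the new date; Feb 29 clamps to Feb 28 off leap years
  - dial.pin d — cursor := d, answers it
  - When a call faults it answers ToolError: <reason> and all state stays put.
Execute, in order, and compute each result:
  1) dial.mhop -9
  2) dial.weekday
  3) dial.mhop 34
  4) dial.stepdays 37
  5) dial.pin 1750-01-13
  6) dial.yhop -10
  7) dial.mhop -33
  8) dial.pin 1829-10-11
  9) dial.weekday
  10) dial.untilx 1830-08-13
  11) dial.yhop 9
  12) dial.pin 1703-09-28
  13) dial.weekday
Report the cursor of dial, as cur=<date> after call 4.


// 1. mhop(n: -9) == 1882-08-06
// 2. weekday() == Sunday
// 3. mhop(n: 34) == 1885-06-06
// 4. stepdays(n: 37) == 1885-07-13
// 5. pin(d: 1750-01-13) == 1750-01-13
// 6. yhop(n: -10) == 1740-01-13
// 7. mhop(n: -33) == 1737-04-13
// 8. pin(d: 1829-10-11) == 1829-10-11
// 9. weekday() == Sunday
// 10. untilx(d: 1830-08-13) == 306
// 11. yhop(n: 9) == 1838-10-11
// 12. pin(d: 1703-09-28) == 1703-09-28
// 13. weekday() == Friday

Answer: cur=1885-07-13


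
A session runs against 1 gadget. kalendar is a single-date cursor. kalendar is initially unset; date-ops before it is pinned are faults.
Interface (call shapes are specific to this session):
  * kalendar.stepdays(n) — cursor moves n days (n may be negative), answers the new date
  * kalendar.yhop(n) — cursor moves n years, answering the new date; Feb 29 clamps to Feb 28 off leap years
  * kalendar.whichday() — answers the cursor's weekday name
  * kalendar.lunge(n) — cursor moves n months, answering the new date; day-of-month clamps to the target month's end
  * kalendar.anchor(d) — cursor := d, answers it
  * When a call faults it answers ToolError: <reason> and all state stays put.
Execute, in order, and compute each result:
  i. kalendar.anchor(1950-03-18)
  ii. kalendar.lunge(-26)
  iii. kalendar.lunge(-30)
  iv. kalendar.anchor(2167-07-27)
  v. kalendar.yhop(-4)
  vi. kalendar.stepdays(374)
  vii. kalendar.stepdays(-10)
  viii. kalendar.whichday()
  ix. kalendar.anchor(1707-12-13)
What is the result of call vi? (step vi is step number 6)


Answer: 2164-08-04

Derivation:
>>> anchor d='1950-03-18'
= 1950-03-18
>>> lunge n='-26'
= 1948-01-18
>>> lunge n='-30'
= 1945-07-18
>>> anchor d='2167-07-27'
= 2167-07-27
>>> yhop n='-4'
= 2163-07-27
>>> stepdays n='374'
= 2164-08-04
>>> stepdays n='-10'
= 2164-07-25
>>> whichday
= Wednesday
>>> anchor d='1707-12-13'
= 1707-12-13


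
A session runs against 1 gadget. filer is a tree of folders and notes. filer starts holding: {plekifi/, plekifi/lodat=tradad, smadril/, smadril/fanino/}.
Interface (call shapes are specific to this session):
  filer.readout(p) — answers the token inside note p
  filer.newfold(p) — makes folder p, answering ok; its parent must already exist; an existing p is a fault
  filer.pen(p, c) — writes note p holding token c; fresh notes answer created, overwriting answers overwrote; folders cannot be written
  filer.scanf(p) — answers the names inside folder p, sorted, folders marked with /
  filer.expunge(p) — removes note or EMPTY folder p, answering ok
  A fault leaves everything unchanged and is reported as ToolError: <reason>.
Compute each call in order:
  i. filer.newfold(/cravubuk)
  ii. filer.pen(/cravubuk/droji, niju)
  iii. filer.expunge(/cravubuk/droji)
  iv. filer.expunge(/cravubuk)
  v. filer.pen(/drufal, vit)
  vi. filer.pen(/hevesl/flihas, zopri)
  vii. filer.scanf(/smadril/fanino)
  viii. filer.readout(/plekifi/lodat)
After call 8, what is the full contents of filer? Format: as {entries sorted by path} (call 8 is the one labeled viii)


# 1. filer.newfold(p='/cravubuk') : ok
# 2. filer.pen(p='/cravubuk/droji', c='niju') : created
# 3. filer.expunge(p='/cravubuk/droji') : ok
# 4. filer.expunge(p='/cravubuk') : ok
# 5. filer.pen(p='/drufal', c='vit') : created
# 6. filer.pen(p='/hevesl/flihas', c='zopri') : ToolError: no parent
# 7. filer.scanf(p='/smadril/fanino') : []
# 8. filer.readout(p='/plekifi/lodat') : tradad

Answer: {drufal=vit, plekifi/, plekifi/lodat=tradad, smadril/, smadril/fanino/}


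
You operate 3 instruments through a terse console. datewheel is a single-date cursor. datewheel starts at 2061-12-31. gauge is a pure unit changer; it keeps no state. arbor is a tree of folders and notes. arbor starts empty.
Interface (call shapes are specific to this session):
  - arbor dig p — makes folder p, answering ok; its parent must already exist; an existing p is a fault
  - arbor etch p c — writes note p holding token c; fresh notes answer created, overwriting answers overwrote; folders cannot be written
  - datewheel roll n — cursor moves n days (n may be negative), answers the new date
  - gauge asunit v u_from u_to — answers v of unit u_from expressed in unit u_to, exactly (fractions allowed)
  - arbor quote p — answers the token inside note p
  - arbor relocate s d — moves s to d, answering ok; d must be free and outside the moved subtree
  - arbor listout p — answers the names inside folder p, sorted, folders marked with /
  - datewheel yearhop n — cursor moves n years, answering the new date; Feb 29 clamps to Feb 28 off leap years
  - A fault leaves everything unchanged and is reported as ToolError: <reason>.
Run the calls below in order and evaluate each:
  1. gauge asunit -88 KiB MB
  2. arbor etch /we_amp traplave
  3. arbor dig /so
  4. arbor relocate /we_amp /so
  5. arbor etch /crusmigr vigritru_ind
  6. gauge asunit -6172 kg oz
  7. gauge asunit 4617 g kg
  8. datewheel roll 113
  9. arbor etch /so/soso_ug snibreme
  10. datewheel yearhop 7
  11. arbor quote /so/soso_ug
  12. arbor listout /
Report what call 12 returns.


-> gauge asunit(-88, KiB, MB)
<- -1408/15625
-> arbor etch(/we_amp, traplave)
<- created
-> arbor dig(/so)
<- ok
-> arbor relocate(/we_amp, /so)
<- ToolError: exists
-> arbor etch(/crusmigr, vigritru_ind)
<- created
-> gauge asunit(-6172, kg, oz)
<- -9875200000000/45359237
-> gauge asunit(4617, g, kg)
<- 4617/1000
-> datewheel roll(113)
<- 2062-04-23
-> arbor etch(/so/soso_ug, snibreme)
<- created
-> datewheel yearhop(7)
<- 2069-04-23
-> arbor quote(/so/soso_ug)
<- snibreme
-> arbor listout(/)
<- [crusmigr, so/, we_amp]

Answer: [crusmigr, so/, we_amp]


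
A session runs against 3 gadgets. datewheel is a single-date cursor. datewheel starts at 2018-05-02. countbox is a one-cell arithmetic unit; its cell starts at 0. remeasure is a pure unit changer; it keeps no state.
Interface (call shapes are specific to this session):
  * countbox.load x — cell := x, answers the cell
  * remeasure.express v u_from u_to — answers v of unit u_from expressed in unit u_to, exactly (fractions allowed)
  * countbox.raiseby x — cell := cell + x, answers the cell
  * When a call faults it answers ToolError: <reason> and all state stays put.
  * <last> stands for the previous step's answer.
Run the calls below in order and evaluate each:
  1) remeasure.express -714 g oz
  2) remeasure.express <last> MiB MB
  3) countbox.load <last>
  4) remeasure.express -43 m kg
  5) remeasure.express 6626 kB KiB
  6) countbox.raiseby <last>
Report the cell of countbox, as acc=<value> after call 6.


>>> express v=-714 u_from=g u_to=oz
= -163200000/6479891
>>> express v=<last> u_from=MiB u_to=MB
= -855638016/32399455
>>> load x=<last>
= -855638016/32399455
>>> express v=-43 u_from=m u_to=kg
= ToolError: incompatible units
>>> express v=6626 u_from=kB u_to=KiB
= 414125/64
>>> raiseby x=<last>
= 13362663468851/2073565120

Answer: acc=13362663468851/2073565120


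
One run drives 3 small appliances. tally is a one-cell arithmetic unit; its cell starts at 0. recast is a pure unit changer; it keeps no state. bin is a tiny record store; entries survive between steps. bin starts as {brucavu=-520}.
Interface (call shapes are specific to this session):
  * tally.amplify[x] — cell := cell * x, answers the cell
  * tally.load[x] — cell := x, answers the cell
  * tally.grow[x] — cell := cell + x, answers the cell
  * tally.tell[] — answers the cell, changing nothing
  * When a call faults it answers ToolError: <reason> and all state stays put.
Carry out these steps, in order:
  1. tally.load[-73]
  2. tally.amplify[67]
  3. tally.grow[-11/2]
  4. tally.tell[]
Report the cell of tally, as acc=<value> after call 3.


Then load(x=-73), — result: -73.
I invoke amplify(x=67), yielding -4891.
Next I call grow(x=-11/2), which returns -9793/2.
Next I call tell, and observe -9793/2.

Answer: acc=-9793/2


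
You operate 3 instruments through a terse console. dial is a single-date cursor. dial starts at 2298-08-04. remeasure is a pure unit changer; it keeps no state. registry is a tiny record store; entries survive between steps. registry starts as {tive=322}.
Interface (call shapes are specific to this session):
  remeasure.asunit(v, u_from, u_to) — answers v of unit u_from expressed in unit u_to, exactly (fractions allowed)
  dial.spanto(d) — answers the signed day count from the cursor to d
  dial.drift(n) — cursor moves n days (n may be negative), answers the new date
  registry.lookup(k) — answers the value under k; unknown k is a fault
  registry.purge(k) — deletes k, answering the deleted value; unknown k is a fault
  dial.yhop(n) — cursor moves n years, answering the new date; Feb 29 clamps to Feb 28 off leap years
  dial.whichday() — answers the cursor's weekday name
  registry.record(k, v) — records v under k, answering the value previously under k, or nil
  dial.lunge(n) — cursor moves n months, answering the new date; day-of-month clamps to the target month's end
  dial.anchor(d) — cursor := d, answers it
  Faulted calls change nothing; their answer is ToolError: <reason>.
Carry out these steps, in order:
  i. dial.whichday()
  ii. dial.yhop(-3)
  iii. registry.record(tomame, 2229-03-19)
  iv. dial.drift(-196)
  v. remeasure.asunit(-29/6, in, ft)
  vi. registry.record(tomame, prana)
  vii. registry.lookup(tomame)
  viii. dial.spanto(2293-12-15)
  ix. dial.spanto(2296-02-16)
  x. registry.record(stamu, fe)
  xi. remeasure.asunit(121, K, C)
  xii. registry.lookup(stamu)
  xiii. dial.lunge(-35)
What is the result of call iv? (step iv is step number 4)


-> whichday()
<- Thursday
-> yhop(-3)
<- 2295-08-04
-> record(tomame, 2229-03-19)
<- nil
-> drift(-196)
<- 2295-01-20
-> asunit(-29/6, in, ft)
<- -29/72
-> record(tomame, prana)
<- 2229-03-19
-> lookup(tomame)
<- prana
-> spanto(2293-12-15)
<- -401
-> spanto(2296-02-16)
<- 392
-> record(stamu, fe)
<- nil
-> asunit(121, K, C)
<- -3043/20
-> lookup(stamu)
<- fe
-> lunge(-35)
<- 2292-02-20

Answer: 2295-01-20


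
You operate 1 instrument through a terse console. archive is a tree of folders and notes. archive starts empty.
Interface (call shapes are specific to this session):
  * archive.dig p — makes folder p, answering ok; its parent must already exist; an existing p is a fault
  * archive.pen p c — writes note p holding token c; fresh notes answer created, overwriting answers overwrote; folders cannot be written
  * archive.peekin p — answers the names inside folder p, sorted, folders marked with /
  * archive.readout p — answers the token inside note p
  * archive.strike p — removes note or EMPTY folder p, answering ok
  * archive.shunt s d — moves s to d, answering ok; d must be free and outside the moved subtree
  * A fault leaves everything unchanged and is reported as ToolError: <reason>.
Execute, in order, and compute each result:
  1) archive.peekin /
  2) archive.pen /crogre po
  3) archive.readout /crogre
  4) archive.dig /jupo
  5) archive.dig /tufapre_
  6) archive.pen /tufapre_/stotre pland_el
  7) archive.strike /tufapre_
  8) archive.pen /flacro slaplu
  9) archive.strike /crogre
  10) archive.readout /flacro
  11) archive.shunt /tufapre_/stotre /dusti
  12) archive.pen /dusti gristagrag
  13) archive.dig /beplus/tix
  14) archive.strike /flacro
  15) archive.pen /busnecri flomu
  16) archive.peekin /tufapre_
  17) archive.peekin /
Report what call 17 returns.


I try archive.peekin passing p=/: [].
I call archive.pen passing p=/crogre, c=po, — result: created.
I invoke archive.readout passing p=/crogre, giving po.
Then archive.dig passing p=/jupo, → ok.
Next I call archive.dig passing p=/tufapre_, and get ok.
Calling archive.pen passing p=/tufapre_/stotre, c=pland_el, which returns created.
I run archive.strike passing p=/tufapre_, giving ToolError: not empty.
Invoking archive.pen passing p=/flacro, c=slaplu, — result: created.
Next I call archive.strike passing p=/crogre, yielding ok.
Then archive.readout passing p=/flacro, and observe slaplu.
Then archive.shunt passing s=/tufapre_/stotre, d=/dusti: ok.
Now I run archive.pen passing p=/dusti, c=gristagrag, and get overwrote.
I use archive.dig passing p=/beplus/tix, → ToolError: no parent.
Calling archive.strike passing p=/flacro, → ok.
Invoking archive.pen passing p=/busnecri, c=flomu, which returns created.
Then archive.peekin passing p=/tufapre_, and see [].
Next I call archive.peekin passing p=/, and see [busnecri, dusti, jupo/, tufapre_/].

Answer: [busnecri, dusti, jupo/, tufapre_/]


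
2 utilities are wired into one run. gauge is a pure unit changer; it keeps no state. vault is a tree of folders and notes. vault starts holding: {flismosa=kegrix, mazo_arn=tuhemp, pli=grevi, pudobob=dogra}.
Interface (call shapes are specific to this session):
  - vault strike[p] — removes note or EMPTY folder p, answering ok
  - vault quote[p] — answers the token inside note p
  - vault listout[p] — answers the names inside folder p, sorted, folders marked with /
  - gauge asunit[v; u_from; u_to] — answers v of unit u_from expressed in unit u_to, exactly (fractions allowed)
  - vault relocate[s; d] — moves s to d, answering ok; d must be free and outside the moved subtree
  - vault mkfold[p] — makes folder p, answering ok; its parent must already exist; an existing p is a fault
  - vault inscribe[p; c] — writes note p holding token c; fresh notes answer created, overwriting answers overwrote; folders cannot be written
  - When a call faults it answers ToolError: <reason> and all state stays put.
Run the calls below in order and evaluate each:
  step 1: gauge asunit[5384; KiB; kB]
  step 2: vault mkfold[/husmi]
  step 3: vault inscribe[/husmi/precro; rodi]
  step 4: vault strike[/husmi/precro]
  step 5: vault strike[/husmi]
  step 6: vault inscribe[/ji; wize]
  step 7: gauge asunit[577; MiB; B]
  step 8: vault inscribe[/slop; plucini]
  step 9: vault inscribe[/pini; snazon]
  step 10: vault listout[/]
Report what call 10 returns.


> gauge asunit v→5384 u_from→KiB u_to→kB
:: 689152/125
> vault mkfold p→/husmi
:: ok
> vault inscribe p→/husmi/precro c→rodi
:: created
> vault strike p→/husmi/precro
:: ok
> vault strike p→/husmi
:: ok
> vault inscribe p→/ji c→wize
:: created
> gauge asunit v→577 u_from→MiB u_to→B
:: 605028352
> vault inscribe p→/slop c→plucini
:: created
> vault inscribe p→/pini c→snazon
:: created
> vault listout p→/
:: [flismosa, ji, mazo_arn, pini, pli, pudobob, slop]

Answer: [flismosa, ji, mazo_arn, pini, pli, pudobob, slop]


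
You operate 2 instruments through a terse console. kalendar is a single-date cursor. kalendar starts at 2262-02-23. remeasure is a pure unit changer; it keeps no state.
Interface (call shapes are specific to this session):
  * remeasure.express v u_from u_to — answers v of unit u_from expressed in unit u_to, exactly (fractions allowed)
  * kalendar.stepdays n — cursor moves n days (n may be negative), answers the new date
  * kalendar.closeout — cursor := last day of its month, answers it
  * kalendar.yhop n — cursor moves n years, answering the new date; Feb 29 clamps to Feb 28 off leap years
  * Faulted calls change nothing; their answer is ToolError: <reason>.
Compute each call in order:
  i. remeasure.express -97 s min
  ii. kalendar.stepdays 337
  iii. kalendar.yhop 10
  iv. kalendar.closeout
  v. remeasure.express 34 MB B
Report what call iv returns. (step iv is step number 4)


Using express(v: -97, u_from: s, u_to: min), — result: -97/60.
Then stepdays(n: 337), yielding 2263-01-26.
Then yhop(n: 10), → 2273-01-26.
Now I run closeout(), → 2273-01-31.
Then express(v: 34, u_from: MB, u_to: B), and observe 34000000.

Answer: 2273-01-31


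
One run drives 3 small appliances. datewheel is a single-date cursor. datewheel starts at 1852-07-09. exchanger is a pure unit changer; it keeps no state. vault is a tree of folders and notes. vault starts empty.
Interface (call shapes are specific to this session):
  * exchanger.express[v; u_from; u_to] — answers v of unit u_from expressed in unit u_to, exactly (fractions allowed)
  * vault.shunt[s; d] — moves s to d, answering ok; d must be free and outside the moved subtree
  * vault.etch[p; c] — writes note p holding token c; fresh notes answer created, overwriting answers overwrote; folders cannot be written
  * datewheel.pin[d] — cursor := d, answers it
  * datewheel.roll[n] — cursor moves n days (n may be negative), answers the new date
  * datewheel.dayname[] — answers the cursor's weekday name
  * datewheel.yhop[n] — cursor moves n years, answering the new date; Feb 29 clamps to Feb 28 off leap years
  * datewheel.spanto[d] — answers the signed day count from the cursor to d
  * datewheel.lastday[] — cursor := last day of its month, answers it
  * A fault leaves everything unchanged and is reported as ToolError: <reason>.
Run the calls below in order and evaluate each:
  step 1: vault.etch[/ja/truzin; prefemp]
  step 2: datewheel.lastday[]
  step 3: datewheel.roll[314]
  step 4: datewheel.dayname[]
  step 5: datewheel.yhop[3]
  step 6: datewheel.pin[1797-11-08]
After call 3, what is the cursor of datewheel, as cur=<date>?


Answer: cur=1853-06-10

Derivation:
→ vault.etch(p='/ja/truzin', c='prefemp')
← ToolError: no parent
→ datewheel.lastday()
← 1852-07-31
→ datewheel.roll(n='314')
← 1853-06-10
→ datewheel.dayname()
← Friday
→ datewheel.yhop(n='3')
← 1856-06-10
→ datewheel.pin(d='1797-11-08')
← 1797-11-08


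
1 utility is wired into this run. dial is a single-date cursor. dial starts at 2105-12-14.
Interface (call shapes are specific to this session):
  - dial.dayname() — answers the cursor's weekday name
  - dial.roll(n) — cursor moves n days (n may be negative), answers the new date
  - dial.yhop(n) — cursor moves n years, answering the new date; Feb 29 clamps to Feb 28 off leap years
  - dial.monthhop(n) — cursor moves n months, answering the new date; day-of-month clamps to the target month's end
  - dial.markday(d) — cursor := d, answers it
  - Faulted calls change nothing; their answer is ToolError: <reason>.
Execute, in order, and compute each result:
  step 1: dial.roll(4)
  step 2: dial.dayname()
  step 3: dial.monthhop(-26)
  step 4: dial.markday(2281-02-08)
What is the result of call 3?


I call dial.roll using n=4, giving 2105-12-18.
Calling dial.dayname(): Friday.
Now I run dial.monthhop using n=-26, and see 2103-10-18.
I try dial.markday using d=2281-02-08: 2281-02-08.

Answer: 2103-10-18


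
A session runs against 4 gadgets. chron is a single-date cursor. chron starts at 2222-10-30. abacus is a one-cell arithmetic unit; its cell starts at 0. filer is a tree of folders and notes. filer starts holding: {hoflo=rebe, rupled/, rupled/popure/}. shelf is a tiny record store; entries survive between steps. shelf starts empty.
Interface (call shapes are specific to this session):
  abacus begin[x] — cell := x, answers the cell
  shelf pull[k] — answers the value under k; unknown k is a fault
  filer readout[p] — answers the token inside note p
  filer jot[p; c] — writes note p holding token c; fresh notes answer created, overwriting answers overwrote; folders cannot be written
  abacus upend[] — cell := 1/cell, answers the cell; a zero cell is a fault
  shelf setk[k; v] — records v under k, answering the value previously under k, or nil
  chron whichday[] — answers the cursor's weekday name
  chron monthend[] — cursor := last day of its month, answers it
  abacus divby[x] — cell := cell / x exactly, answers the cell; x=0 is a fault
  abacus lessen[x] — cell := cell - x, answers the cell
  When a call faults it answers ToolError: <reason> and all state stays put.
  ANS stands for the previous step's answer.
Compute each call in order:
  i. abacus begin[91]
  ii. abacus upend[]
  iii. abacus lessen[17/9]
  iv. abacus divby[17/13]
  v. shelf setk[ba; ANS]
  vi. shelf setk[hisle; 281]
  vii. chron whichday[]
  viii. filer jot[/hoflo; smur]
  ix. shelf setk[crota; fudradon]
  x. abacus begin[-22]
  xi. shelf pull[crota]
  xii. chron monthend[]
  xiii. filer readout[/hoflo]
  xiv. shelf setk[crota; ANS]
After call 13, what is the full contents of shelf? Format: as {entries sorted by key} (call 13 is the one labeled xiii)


[in] abacus begin x='91'
[out] 91
[in] abacus upend
[out] 1/91
[in] abacus lessen x='17/9'
[out] -1538/819
[in] abacus divby x='17/13'
[out] -1538/1071
[in] shelf setk k='ba' v='ANS'
[out] nil
[in] shelf setk k='hisle' v='281'
[out] nil
[in] chron whichday
[out] Wednesday
[in] filer jot p='/hoflo' c='smur'
[out] overwrote
[in] shelf setk k='crota' v='fudradon'
[out] nil
[in] abacus begin x='-22'
[out] -22
[in] shelf pull k='crota'
[out] fudradon
[in] chron monthend
[out] 2222-10-31
[in] filer readout p='/hoflo'
[out] smur
[in] shelf setk k='crota' v='ANS'
[out] fudradon

Answer: {ba=-1538/1071, crota=fudradon, hisle=281}


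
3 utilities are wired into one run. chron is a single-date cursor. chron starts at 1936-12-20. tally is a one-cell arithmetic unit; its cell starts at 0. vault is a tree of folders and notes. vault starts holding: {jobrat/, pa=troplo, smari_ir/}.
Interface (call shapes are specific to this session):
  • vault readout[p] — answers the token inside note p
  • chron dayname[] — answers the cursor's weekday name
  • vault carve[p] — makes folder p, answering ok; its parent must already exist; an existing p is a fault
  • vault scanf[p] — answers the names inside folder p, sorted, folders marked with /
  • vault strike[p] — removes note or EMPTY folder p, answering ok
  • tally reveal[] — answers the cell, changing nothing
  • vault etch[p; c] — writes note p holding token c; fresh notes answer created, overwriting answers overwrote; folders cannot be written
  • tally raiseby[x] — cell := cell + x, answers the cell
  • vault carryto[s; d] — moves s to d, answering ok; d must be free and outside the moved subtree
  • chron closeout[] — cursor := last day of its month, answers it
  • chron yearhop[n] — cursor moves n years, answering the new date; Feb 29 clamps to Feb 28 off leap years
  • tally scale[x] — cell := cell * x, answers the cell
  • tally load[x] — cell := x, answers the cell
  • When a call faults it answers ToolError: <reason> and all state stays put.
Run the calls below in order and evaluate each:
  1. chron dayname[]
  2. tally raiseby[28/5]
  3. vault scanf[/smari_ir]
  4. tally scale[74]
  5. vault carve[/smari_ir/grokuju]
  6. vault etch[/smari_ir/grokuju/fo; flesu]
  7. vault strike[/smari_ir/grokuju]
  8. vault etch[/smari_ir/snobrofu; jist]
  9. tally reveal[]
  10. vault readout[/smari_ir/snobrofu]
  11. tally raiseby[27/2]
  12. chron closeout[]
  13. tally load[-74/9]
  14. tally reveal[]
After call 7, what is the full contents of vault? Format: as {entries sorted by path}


Answer: {jobrat/, pa=troplo, smari_ir/, smari_ir/grokuju/, smari_ir/grokuju/fo=flesu}

Derivation:
I call chron dayname(), and observe Sunday.
I call tally raiseby using x: 28/5, giving 28/5.
Now I run vault scanf using p: /smari_ir, and see [].
I invoke tally scale using x: 74, and see 2072/5.
Now I run vault carve using p: /smari_ir/grokuju, and get ok.
Then vault etch using p: /smari_ir/grokuju/fo, c: flesu, which returns created.
Invoking vault strike using p: /smari_ir/grokuju, yielding ToolError: not empty.
Then vault etch using p: /smari_ir/snobrofu, c: jist: created.
I use tally reveal(), which returns 2072/5.
I call vault readout using p: /smari_ir/snobrofu: jist.
I try tally raiseby using x: 27/2, which returns 4279/10.
I use chron closeout(), and see 1936-12-31.
Now I run tally load using x: -74/9: -74/9.
Invoking tally reveal(), which returns -74/9.


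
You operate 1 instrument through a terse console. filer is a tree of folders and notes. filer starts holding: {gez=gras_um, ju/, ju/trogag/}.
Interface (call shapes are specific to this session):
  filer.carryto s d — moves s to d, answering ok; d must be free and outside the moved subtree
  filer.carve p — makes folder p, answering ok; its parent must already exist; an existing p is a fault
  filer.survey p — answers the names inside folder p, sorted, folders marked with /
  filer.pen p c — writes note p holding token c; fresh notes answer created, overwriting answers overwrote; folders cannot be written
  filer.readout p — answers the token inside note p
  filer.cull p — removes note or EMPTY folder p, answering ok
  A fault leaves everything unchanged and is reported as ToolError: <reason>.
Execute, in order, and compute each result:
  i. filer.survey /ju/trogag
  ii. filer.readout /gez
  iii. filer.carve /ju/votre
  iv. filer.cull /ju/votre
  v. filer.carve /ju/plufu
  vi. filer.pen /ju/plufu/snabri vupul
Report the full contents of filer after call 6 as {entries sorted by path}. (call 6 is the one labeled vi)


Answer: {gez=gras_um, ju/, ju/plufu/, ju/plufu/snabri=vupul, ju/trogag/}

Derivation:
-- filer.survey(p='/ju/trogag') == []
-- filer.readout(p='/gez') == gras_um
-- filer.carve(p='/ju/votre') == ok
-- filer.cull(p='/ju/votre') == ok
-- filer.carve(p='/ju/plufu') == ok
-- filer.pen(p='/ju/plufu/snabri', c='vupul') == created


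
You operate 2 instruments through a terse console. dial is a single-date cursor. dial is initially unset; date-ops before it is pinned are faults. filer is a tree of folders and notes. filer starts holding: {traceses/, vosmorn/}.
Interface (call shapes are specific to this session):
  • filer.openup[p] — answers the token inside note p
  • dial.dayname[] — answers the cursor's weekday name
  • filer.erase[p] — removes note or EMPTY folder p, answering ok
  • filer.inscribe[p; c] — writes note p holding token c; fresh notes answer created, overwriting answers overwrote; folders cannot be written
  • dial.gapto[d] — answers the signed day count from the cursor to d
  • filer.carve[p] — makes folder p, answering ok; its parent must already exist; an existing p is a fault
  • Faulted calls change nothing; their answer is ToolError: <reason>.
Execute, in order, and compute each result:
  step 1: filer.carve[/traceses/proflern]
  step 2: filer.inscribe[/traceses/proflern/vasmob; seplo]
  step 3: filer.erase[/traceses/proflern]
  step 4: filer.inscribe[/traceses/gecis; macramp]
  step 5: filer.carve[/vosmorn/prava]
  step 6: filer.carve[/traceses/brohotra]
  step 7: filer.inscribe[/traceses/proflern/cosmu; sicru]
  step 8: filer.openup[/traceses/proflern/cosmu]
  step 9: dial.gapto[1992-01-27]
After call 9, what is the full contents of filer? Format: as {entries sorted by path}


I use filer.carve with p=/traceses/proflern, which returns ok.
Then filer.inscribe with p=/traceses/proflern/vasmob, c=seplo, → created.
Using filer.erase with p=/traceses/proflern, — result: ToolError: not empty.
Next I call filer.inscribe with p=/traceses/gecis, c=macramp, and observe created.
Next I call filer.carve with p=/vosmorn/prava, and observe ok.
I use filer.carve with p=/traceses/brohotra, — result: ok.
Invoking filer.inscribe with p=/traceses/proflern/cosmu, c=sicru, — result: created.
Next I call filer.openup with p=/traceses/proflern/cosmu, yielding sicru.
Then dial.gapto with d=1992-01-27, and get ToolError: no date set.

Answer: {traceses/, traceses/brohotra/, traceses/gecis=macramp, traceses/proflern/, traceses/proflern/cosmu=sicru, traceses/proflern/vasmob=seplo, vosmorn/, vosmorn/prava/}


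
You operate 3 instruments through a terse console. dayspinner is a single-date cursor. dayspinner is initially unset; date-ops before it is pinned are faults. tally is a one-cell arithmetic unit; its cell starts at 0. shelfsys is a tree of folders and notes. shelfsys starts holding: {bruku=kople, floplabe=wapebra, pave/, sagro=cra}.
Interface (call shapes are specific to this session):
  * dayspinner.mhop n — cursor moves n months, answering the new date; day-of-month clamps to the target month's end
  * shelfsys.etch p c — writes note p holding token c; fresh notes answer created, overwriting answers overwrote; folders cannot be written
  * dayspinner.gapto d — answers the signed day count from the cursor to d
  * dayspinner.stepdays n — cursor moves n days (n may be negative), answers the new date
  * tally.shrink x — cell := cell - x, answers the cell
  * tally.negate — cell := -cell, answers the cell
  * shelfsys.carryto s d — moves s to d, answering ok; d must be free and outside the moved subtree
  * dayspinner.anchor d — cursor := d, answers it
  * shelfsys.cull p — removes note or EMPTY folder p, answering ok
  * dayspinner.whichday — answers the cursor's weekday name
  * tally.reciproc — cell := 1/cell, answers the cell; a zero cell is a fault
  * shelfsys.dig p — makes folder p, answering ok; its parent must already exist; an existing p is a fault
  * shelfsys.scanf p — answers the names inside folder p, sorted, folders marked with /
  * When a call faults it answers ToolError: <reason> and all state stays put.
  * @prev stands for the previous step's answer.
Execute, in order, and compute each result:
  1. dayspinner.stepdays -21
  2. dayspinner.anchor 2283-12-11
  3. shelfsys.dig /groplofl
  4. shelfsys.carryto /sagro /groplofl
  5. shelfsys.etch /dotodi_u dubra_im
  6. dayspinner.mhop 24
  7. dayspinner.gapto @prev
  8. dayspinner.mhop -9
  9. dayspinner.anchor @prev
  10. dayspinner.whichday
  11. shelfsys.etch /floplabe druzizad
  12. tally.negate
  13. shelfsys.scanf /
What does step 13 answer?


Answer: [bruku, dotodi_u, floplabe, groplofl/, pave/, sagro]

Derivation:
-> dayspinner.stepdays(n='-21')
<- ToolError: no date set
-> dayspinner.anchor(d='2283-12-11')
<- 2283-12-11
-> shelfsys.dig(p='/groplofl')
<- ok
-> shelfsys.carryto(s='/sagro', d='/groplofl')
<- ToolError: exists
-> shelfsys.etch(p='/dotodi_u', c='dubra_im')
<- created
-> dayspinner.mhop(n='24')
<- 2285-12-11
-> dayspinner.gapto(d='@prev')
<- 0
-> dayspinner.mhop(n='-9')
<- 2285-03-11
-> dayspinner.anchor(d='@prev')
<- 2285-03-11
-> dayspinner.whichday()
<- Wednesday
-> shelfsys.etch(p='/floplabe', c='druzizad')
<- overwrote
-> tally.negate()
<- 0
-> shelfsys.scanf(p='/')
<- [bruku, dotodi_u, floplabe, groplofl/, pave/, sagro]
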